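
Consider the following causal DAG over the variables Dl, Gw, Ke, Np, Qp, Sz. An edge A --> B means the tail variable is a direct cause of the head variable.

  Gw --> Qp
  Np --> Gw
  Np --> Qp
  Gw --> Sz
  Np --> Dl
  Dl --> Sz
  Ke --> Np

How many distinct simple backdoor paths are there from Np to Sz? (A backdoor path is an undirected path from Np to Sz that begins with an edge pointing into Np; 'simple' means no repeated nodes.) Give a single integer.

A backdoor path from Np to Sz is any simple undirected path whose first edge points into Np (i.e. leaves Np via a parent).
Parents of Np: {Ke}.
No simple path from any parent of Np reaches Sz without revisiting Np, so there are no backdoor paths.

0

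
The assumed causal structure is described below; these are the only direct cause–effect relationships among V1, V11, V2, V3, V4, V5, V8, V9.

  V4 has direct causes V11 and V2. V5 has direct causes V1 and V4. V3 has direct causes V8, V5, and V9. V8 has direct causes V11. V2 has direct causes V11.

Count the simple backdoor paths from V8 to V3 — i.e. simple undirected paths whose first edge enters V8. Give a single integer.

2

A backdoor path from V8 to V3 is any simple undirected path whose first edge points into V8 (i.e. leaves V8 via a parent).
Parents of V8: {V11}.
Enumerating:
  P1: V8 <- V11 -> V2 -> V4 -> V5 -> V3
  P2: V8 <- V11 -> V4 -> V5 -> V3
That exhausts the simple backdoor paths. Count: 2.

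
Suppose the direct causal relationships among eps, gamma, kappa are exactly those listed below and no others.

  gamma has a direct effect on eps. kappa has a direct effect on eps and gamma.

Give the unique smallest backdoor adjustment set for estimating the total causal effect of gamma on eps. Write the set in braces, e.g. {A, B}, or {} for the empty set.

{kappa}

Variables eligible for adjustment (non-descendants of gamma, excluding gamma and eps): {kappa}.
Backdoor paths from gamma to eps:
  P1: gamma <- kappa -> eps
The empty set is not sufficient: P1 (gamma <- kappa -> eps) has no collider blocking it and no conditioned non-collider, so it is open.
Try {kappa}:
  P1: blocked at fork node kappa ∈ conditioning set.
{kappa} contains no descendant of gamma and blocks every backdoor path.
{kappa} is the unique smallest valid adjustment set.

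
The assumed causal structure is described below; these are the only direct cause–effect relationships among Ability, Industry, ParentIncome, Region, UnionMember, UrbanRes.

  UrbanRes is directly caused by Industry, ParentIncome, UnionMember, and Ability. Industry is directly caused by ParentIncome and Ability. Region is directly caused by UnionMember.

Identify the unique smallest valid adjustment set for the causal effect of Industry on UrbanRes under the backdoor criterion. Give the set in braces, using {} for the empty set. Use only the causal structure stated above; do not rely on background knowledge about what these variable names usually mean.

Variables eligible for adjustment (non-descendants of Industry, excluding Industry and UrbanRes): {Ability, ParentIncome, Region, UnionMember}.
Backdoor paths from Industry to UrbanRes:
  P1: Industry <- Ability -> UrbanRes
  P2: Industry <- ParentIncome -> UrbanRes
The empty set is not sufficient: P1 (Industry <- Ability -> UrbanRes) has no collider blocking it and no conditioned non-collider, so it is open.
Try {Ability, ParentIncome}:
  P1: blocked at fork node Ability ∈ conditioning set.
  P2: blocked at fork node ParentIncome ∈ conditioning set.
{Ability, ParentIncome} contains no descendant of Industry and blocks every backdoor path.
Every element of {Ability, ParentIncome} is needed (dropping Ability leaves P1 open; dropping ParentIncome leaves P2 open), so no proper subset is valid.
Among all size-2 subsets of the eligible variables, only {Ability, ParentIncome} blocks every backdoor path, so it is the unique smallest valid adjustment set.

{Ability, ParentIncome}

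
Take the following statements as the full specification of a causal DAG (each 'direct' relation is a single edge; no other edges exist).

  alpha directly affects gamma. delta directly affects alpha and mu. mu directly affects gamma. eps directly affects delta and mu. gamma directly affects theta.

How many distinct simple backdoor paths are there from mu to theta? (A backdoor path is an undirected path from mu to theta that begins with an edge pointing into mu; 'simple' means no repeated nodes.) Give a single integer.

A backdoor path from mu to theta is any simple undirected path whose first edge points into mu (i.e. leaves mu via a parent).
Parents of mu: {delta, eps}.
Enumerating:
  P1: mu <- eps -> delta -> alpha -> gamma -> theta
  P2: mu <- delta -> alpha -> gamma -> theta
That exhausts the simple backdoor paths. Count: 2.

2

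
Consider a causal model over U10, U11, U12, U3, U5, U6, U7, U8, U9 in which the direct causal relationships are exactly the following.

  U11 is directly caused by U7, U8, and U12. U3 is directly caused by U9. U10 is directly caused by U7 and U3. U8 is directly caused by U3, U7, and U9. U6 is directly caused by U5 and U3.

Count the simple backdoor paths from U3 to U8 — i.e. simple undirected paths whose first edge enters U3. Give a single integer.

A backdoor path from U3 to U8 is any simple undirected path whose first edge points into U3 (i.e. leaves U3 via a parent).
Parents of U3: {U9}.
Enumerating:
  P1: U3 <- U9 -> U8
That exhausts the simple backdoor paths. Count: 1.

1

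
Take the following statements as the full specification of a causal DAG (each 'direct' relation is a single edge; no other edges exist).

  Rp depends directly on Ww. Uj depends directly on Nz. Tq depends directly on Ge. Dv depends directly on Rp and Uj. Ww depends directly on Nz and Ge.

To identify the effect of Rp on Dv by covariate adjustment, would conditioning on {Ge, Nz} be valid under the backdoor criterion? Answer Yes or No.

Backdoor paths from Rp to Dv (paths whose first edge points into Rp):
  P1: Rp <- Ww <- Nz -> Uj -> Dv
Condition 1 (no descendant of Rp in the set): holds — descendants of Rp are {Dv}; none are in {Ge, Nz}.
Condition 2 (every backdoor path blocked by {Ge, Nz}):
  P1: blocked at fork node Nz ∈ conditioning set.
{Ge, Nz} satisfies the backdoor criterion.

Yes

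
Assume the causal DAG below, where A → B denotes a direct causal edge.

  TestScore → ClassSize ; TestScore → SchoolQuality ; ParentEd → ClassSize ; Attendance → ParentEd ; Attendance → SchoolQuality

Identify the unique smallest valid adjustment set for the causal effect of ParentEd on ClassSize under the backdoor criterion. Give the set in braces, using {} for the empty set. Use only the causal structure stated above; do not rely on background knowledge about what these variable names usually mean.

{}

Variables eligible for adjustment (non-descendants of ParentEd, excluding ParentEd and ClassSize): {Attendance, SchoolQuality, TestScore}.
Backdoor paths from ParentEd to ClassSize:
  P1: ParentEd <- Attendance -> SchoolQuality <- TestScore -> ClassSize
Each backdoor path contains an unconditioned collider, so every path is already blocked with the empty conditioning set:
  P1: blocked at collider SchoolQuality (neither it nor any descendant is in the conditioning set).
The empty set is therefore the unique smallest valid set.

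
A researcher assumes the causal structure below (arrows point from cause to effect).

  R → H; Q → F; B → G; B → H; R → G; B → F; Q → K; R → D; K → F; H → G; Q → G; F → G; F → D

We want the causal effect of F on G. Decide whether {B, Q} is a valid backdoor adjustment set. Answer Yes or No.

Backdoor paths from F to G (paths whose first edge points into F):
  P1: F <- Q -> G
  P2: F <- B -> H <- R -> G
  P3: F <- B -> H -> G
  P4: F <- B -> G
  P5: F <- K <- Q -> G
Condition 1 (no descendant of F in the set): holds — descendants of F are {D, G}; none are in {B, Q}.
Condition 2 (every backdoor path blocked by {B, Q}):
  P1: blocked at fork node Q ∈ conditioning set.
  P2: blocked at fork node B ∈ conditioning set.
  P3: blocked at fork node B ∈ conditioning set.
  P4: blocked at fork node B ∈ conditioning set.
  P5: blocked at fork node Q ∈ conditioning set.
{B, Q} satisfies the backdoor criterion.

Yes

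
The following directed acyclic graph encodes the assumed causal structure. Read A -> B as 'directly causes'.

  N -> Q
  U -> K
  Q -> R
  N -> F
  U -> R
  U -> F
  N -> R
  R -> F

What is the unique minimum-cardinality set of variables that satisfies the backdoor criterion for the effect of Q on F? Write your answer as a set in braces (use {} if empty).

{N}

Variables eligible for adjustment (non-descendants of Q, excluding Q and F): {K, N, U}.
Backdoor paths from Q to F:
  P1: Q <- N -> R <- U -> F
  P2: Q <- N -> R -> F
  P3: Q <- N -> F
The empty set is not sufficient: P2 (Q <- N -> R -> F) has no collider blocking it and no conditioned non-collider, so it is open.
Try {N}:
  P1: blocked at fork node N ∈ conditioning set.
  P2: blocked at fork node N ∈ conditioning set.
  P3: blocked at fork node N ∈ conditioning set.
{N} contains no descendant of Q and blocks every backdoor path.
No other singleton works — e.g. {U} leaves P2 open — so {N} is the unique smallest valid adjustment set.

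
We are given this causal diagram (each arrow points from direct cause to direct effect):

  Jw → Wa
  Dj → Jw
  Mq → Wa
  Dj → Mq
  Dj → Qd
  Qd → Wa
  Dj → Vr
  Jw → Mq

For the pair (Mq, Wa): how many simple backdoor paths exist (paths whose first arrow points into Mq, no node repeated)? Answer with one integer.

A backdoor path from Mq to Wa is any simple undirected path whose first edge points into Mq (i.e. leaves Mq via a parent).
Parents of Mq: {Dj, Jw}.
Enumerating:
  P1: Mq <- Dj -> Jw -> Wa
  P2: Mq <- Dj -> Qd -> Wa
  P3: Mq <- Jw <- Dj -> Qd -> Wa
  P4: Mq <- Jw -> Wa
That exhausts the simple backdoor paths. Count: 4.

4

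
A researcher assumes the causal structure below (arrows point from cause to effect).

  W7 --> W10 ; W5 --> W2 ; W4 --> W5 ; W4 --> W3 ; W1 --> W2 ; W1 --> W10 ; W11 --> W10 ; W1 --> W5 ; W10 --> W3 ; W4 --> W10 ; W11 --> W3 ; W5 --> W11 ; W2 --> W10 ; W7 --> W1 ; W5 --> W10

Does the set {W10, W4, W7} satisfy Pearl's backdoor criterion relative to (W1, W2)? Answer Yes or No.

Backdoor paths from W1 to W2 (paths whose first edge points into W1):
  P1: W1 <- W7 -> W10 <- W4 -> W5 -> W2
  P2: W1 <- W7 -> W10 <- W4 -> W3 <- W11 <- W5 -> W2
  P3: W1 <- W7 -> W10 <- W5 -> W2
  P4: W1 <- W7 -> W10 <- W2
  P5: W1 <- W7 -> W10 <- W11 <- W5 -> W2
  P6: W1 <- W7 -> W10 <- W11 -> W3 <- W4 -> W5 -> W2
  P7: W1 <- W7 -> W10 -> W3 <- W4 -> W5 -> W2
  P8: W1 <- W7 -> W10 -> W3 <- W11 <- W5 -> W2
Condition 1 (no descendant of W1 in the set): FAILS — W10 is a descendant of W1.
Condition 2 (every backdoor path blocked by {W10, W4, W7}):
  P1: blocked at fork node W7 ∈ conditioning set.
  P2: blocked at fork node W7 ∈ conditioning set.
  P3: blocked at fork node W7 ∈ conditioning set.
  P4: blocked at fork node W7 ∈ conditioning set.
  P5: blocked at fork node W7 ∈ conditioning set.
  P6: blocked at fork node W7 ∈ conditioning set.
  P7: blocked at fork node W7 ∈ conditioning set.
  P8: blocked at fork node W7 ∈ conditioning set.
{W10, W4, W7} does not satisfy the backdoor criterion.

No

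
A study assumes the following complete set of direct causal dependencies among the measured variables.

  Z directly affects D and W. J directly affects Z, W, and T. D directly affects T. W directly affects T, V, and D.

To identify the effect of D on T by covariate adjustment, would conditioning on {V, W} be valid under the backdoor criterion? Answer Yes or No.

No

Backdoor paths from D to T (paths whose first edge points into D):
  P1: D <- Z <- J -> W -> T
  P2: D <- Z <- J -> T
  P3: D <- Z -> W <- J -> T
  P4: D <- Z -> W -> T
  P5: D <- W <- J -> T
  P6: D <- W <- Z <- J -> T
  P7: D <- W -> T
Condition 1 (no descendant of D in the set): holds — descendants of D are {T}; none are in {V, W}.
Condition 2 (every backdoor path blocked by {V, W}):
  P1: blocked at chain node W ∈ conditioning set.
  P2: open — no interior node is in the conditioning set.
  P3: open — collider(s) W are conditioned on (or have a conditioned descendant) and no non-collider on the path is in the set.
  P4: blocked at chain node W ∈ conditioning set.
  P5: blocked at chain node W ∈ conditioning set.
  P6: blocked at chain node W ∈ conditioning set.
  P7: blocked at fork node W ∈ conditioning set.
{V, W} does not satisfy the backdoor criterion.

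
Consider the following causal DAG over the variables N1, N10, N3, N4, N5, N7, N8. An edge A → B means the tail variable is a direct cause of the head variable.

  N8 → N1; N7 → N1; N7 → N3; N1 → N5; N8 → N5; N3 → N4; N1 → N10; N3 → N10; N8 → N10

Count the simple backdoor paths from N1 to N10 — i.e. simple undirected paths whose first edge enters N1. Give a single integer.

A backdoor path from N1 to N10 is any simple undirected path whose first edge points into N1 (i.e. leaves N1 via a parent).
Parents of N1: {N7, N8}.
Enumerating:
  P1: N1 <- N8 -> N10
  P2: N1 <- N7 -> N3 -> N10
That exhausts the simple backdoor paths. Count: 2.

2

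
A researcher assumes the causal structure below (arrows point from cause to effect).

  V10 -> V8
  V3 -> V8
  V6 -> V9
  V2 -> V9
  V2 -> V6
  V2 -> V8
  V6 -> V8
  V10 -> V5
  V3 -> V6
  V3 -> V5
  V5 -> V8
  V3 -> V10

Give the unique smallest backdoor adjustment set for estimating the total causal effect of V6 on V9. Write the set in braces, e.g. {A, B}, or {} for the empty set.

{V2}

Variables eligible for adjustment (non-descendants of V6, excluding V6 and V9): {V10, V2, V3, V5}.
Backdoor paths from V6 to V9:
  P1: V6 <- V2 -> V9
  P2: V6 <- V3 -> V10 -> V5 -> V8 <- V2 -> V9
  P3: V6 <- V3 -> V10 -> V8 <- V2 -> V9
  P4: V6 <- V3 -> V5 <- V10 -> V8 <- V2 -> V9
  P5: V6 <- V3 -> V5 -> V8 <- V2 -> V9
  P6: V6 <- V3 -> V8 <- V2 -> V9
The empty set is not sufficient: P1 (V6 <- V2 -> V9) has no collider blocking it and no conditioned non-collider, so it is open.
Try {V2}:
  P1: blocked at fork node V2 ∈ conditioning set.
  P2: blocked at collider V8 (neither it nor any descendant is in the conditioning set).
  P3: blocked at collider V8 (neither it nor any descendant is in the conditioning set).
  P4: blocked at collider V5 (neither it nor any descendant is in the conditioning set).
  P5: blocked at collider V8 (neither it nor any descendant is in the conditioning set).
  P6: blocked at collider V8 (neither it nor any descendant is in the conditioning set).
{V2} contains no descendant of V6 and blocks every backdoor path.
No other singleton works — e.g. {V3} leaves P1 open — so {V2} is the unique smallest valid adjustment set.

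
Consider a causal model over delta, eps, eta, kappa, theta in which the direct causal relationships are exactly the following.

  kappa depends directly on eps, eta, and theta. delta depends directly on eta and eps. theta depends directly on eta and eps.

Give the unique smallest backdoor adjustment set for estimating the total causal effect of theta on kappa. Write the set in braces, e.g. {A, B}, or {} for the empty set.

{eps, eta}

Variables eligible for adjustment (non-descendants of theta, excluding theta and kappa): {delta, eps, eta}.
Backdoor paths from theta to kappa:
  P1: theta <- eps -> kappa
  P2: theta <- eps -> delta <- eta -> kappa
  P3: theta <- eta -> kappa
  P4: theta <- eta -> delta <- eps -> kappa
The empty set is not sufficient: P1 (theta <- eps -> kappa) has no collider blocking it and no conditioned non-collider, so it is open.
Try {eps, eta}:
  P1: blocked at fork node eps ∈ conditioning set.
  P2: blocked at fork node eps ∈ conditioning set.
  P3: blocked at fork node eta ∈ conditioning set.
  P4: blocked at fork node eta ∈ conditioning set.
{eps, eta} contains no descendant of theta and blocks every backdoor path.
Every element of {eps, eta} is needed (dropping eps leaves P1 open; dropping eta leaves P3 open), so no proper subset is valid.
Among all size-2 subsets of the eligible variables, only {eps, eta} blocks every backdoor path, so it is the unique smallest valid adjustment set.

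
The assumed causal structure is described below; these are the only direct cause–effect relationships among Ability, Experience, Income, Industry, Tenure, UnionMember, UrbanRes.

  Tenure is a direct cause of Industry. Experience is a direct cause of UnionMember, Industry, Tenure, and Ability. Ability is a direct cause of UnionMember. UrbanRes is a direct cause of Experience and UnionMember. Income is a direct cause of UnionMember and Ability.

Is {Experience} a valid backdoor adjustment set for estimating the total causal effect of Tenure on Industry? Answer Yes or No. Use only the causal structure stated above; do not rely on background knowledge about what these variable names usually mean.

Backdoor paths from Tenure to Industry (paths whose first edge points into Tenure):
  P1: Tenure <- Experience -> Industry
Condition 1 (no descendant of Tenure in the set): holds — descendants of Tenure are {Industry}; none are in {Experience}.
Condition 2 (every backdoor path blocked by {Experience}):
  P1: blocked at fork node Experience ∈ conditioning set.
{Experience} satisfies the backdoor criterion.

Yes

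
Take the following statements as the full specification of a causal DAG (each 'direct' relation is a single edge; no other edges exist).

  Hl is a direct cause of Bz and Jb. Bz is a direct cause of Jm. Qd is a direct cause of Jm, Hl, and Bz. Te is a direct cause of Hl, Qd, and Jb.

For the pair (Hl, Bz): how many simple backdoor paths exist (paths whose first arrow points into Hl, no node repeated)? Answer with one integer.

4

A backdoor path from Hl to Bz is any simple undirected path whose first edge points into Hl (i.e. leaves Hl via a parent).
Parents of Hl: {Qd, Te}.
Enumerating:
  P1: Hl <- Te -> Qd -> Bz
  P2: Hl <- Te -> Qd -> Jm <- Bz
  P3: Hl <- Qd -> Bz
  P4: Hl <- Qd -> Jm <- Bz
That exhausts the simple backdoor paths. Count: 4.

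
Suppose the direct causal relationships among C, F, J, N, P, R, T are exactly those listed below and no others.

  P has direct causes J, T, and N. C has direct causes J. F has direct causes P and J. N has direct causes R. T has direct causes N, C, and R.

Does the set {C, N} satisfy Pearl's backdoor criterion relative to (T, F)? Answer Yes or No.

Backdoor paths from T to F (paths whose first edge points into T):
  P1: T <- C <- J -> P -> F
  P2: T <- C <- J -> F
  P3: T <- R -> N -> P <- J -> F
  P4: T <- R -> N -> P -> F
  P5: T <- N -> P <- J -> F
  P6: T <- N -> P -> F
Condition 1 (no descendant of T in the set): holds — descendants of T are {F, P}; none are in {C, N}.
Condition 2 (every backdoor path blocked by {C, N}):
  P1: blocked at chain node C ∈ conditioning set.
  P2: blocked at chain node C ∈ conditioning set.
  P3: blocked at chain node N ∈ conditioning set.
  P4: blocked at chain node N ∈ conditioning set.
  P5: blocked at fork node N ∈ conditioning set.
  P6: blocked at fork node N ∈ conditioning set.
{C, N} satisfies the backdoor criterion.

Yes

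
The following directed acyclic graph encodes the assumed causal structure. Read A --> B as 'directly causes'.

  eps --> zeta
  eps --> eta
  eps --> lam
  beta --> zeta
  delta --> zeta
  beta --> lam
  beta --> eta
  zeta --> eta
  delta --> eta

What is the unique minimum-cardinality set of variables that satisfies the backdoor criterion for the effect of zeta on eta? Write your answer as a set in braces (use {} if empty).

{beta, delta, eps}

Variables eligible for adjustment (non-descendants of zeta, excluding zeta and eta): {beta, delta, eps, lam}.
Backdoor paths from zeta to eta:
  P1: zeta <- delta -> eta
  P2: zeta <- beta -> lam <- eps -> eta
  P3: zeta <- beta -> eta
  P4: zeta <- eps -> lam <- beta -> eta
  P5: zeta <- eps -> eta
The empty set is not sufficient: P1 (zeta <- delta -> eta) has no collider blocking it and no conditioned non-collider, so it is open.
Try {beta, delta, eps}:
  P1: blocked at fork node delta ∈ conditioning set.
  P2: blocked at fork node beta ∈ conditioning set.
  P3: blocked at fork node beta ∈ conditioning set.
  P4: blocked at fork node eps ∈ conditioning set.
  P5: blocked at fork node eps ∈ conditioning set.
{beta, delta, eps} contains no descendant of zeta and blocks every backdoor path.
Every element of {beta, delta, eps} is needed (dropping beta leaves P3 open; dropping delta leaves P1 open; dropping eps leaves P5 open), so no proper subset is valid.
Among all size-3 subsets of the eligible variables, only {beta, delta, eps} blocks every backdoor path, so it is the unique smallest valid adjustment set.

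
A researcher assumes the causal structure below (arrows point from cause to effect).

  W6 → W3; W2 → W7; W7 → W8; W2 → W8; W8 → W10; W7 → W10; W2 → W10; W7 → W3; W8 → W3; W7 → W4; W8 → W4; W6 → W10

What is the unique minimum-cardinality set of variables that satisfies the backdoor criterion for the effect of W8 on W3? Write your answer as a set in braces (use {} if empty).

{W7}

Variables eligible for adjustment (non-descendants of W8, excluding W8 and W3): {W2, W6, W7}.
Backdoor paths from W8 to W3:
  P1: W8 <- W2 -> W7 -> W10 <- W6 -> W3
  P2: W8 <- W2 -> W7 -> W3
  P3: W8 <- W2 -> W10 <- W7 -> W3
  P4: W8 <- W2 -> W10 <- W6 -> W3
  P5: W8 <- W7 <- W2 -> W10 <- W6 -> W3
  P6: W8 <- W7 -> W10 <- W6 -> W3
  P7: W8 <- W7 -> W3
The empty set is not sufficient: P2 (W8 <- W2 -> W7 -> W3) has no collider blocking it and no conditioned non-collider, so it is open.
Try {W7}:
  P1: blocked at chain node W7 ∈ conditioning set.
  P2: blocked at chain node W7 ∈ conditioning set.
  P3: blocked at collider W10 (neither it nor any descendant is in the conditioning set).
  P4: blocked at collider W10 (neither it nor any descendant is in the conditioning set).
  P5: blocked at chain node W7 ∈ conditioning set.
  P6: blocked at fork node W7 ∈ conditioning set.
  P7: blocked at fork node W7 ∈ conditioning set.
{W7} contains no descendant of W8 and blocks every backdoor path.
No other singleton works — e.g. {W2} leaves P7 open — so {W7} is the unique smallest valid adjustment set.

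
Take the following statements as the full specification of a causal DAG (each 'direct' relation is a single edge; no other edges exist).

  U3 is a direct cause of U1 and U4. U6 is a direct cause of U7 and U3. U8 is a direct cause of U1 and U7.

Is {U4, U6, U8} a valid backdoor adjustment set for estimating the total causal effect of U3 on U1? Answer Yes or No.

No

Backdoor paths from U3 to U1 (paths whose first edge points into U3):
  P1: U3 <- U6 -> U7 <- U8 -> U1
Condition 1 (no descendant of U3 in the set): FAILS — U4 is a descendant of U3.
Condition 2 (every backdoor path blocked by {U4, U6, U8}):
  P1: blocked at fork node U6 ∈ conditioning set.
{U4, U6, U8} does not satisfy the backdoor criterion.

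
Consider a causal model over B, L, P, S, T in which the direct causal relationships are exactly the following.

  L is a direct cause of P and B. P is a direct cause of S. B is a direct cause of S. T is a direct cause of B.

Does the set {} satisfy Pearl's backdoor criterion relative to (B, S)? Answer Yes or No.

Backdoor paths from B to S (paths whose first edge points into B):
  P1: B <- L -> P -> S
Condition 1 (no descendant of B in the set): holds — descendants of B are {S}; none are in {}.
Condition 2 (every backdoor path blocked by {}):
  P1: open — no interior node is in the conditioning set.
{} does not satisfy the backdoor criterion.

No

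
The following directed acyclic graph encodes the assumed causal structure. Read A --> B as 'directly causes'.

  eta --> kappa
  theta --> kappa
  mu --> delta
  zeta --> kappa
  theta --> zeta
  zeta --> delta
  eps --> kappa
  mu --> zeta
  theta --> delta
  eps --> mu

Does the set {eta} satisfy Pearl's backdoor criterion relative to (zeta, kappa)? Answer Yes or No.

Backdoor paths from zeta to kappa (paths whose first edge points into zeta):
  P1: zeta <- mu <- eps -> kappa
  P2: zeta <- mu -> delta <- theta -> kappa
  P3: zeta <- theta -> delta <- mu <- eps -> kappa
  P4: zeta <- theta -> kappa
Condition 1 (no descendant of zeta in the set): holds — descendants of zeta are {delta, kappa}; none are in {eta}.
Condition 2 (every backdoor path blocked by {eta}):
  P1: open — no interior node is in the conditioning set.
  P2: blocked at collider delta (neither it nor any descendant is in the conditioning set).
  P3: blocked at collider delta (neither it nor any descendant is in the conditioning set).
  P4: open — no interior node is in the conditioning set.
{eta} does not satisfy the backdoor criterion.

No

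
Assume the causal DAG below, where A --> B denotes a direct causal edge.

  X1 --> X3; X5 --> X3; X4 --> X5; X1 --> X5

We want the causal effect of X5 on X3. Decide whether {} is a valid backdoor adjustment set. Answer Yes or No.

Backdoor paths from X5 to X3 (paths whose first edge points into X5):
  P1: X5 <- X1 -> X3
Condition 1 (no descendant of X5 in the set): holds — descendants of X5 are {X3}; none are in {}.
Condition 2 (every backdoor path blocked by {}):
  P1: open — no interior node is in the conditioning set.
{} does not satisfy the backdoor criterion.

No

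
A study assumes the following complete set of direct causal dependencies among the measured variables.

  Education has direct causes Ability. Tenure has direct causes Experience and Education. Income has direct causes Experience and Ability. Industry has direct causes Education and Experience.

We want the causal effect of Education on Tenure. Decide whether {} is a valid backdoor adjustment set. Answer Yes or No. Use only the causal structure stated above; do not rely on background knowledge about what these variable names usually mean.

Yes

Backdoor paths from Education to Tenure (paths whose first edge points into Education):
  P1: Education <- Ability -> Income <- Experience -> Tenure
Condition 1 (no descendant of Education in the set): holds — descendants of Education are {Industry, Tenure}; none are in {}.
Condition 2 (every backdoor path blocked by {}):
  P1: blocked at collider Income (neither it nor any descendant is in the conditioning set).
{} satisfies the backdoor criterion.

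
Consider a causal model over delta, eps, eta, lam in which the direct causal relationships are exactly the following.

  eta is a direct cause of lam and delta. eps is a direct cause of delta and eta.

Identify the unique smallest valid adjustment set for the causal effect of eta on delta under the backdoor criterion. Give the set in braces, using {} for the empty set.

{eps}

Variables eligible for adjustment (non-descendants of eta, excluding eta and delta): {eps}.
Backdoor paths from eta to delta:
  P1: eta <- eps -> delta
The empty set is not sufficient: P1 (eta <- eps -> delta) has no collider blocking it and no conditioned non-collider, so it is open.
Try {eps}:
  P1: blocked at fork node eps ∈ conditioning set.
{eps} contains no descendant of eta and blocks every backdoor path.
{eps} is the unique smallest valid adjustment set.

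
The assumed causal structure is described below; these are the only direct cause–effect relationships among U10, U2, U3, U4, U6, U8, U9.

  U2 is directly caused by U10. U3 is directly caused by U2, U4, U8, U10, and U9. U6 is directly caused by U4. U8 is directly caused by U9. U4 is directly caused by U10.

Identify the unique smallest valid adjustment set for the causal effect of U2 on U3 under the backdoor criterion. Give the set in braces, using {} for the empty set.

{U10}

Variables eligible for adjustment (non-descendants of U2, excluding U2 and U3): {U10, U4, U6, U8, U9}.
Backdoor paths from U2 to U3:
  P1: U2 <- U10 -> U4 -> U3
  P2: U2 <- U10 -> U3
The empty set is not sufficient: P1 (U2 <- U10 -> U4 -> U3) has no collider blocking it and no conditioned non-collider, so it is open.
Try {U10}:
  P1: blocked at fork node U10 ∈ conditioning set.
  P2: blocked at fork node U10 ∈ conditioning set.
{U10} contains no descendant of U2 and blocks every backdoor path.
No other singleton works — e.g. {U9} leaves P1 open — so {U10} is the unique smallest valid adjustment set.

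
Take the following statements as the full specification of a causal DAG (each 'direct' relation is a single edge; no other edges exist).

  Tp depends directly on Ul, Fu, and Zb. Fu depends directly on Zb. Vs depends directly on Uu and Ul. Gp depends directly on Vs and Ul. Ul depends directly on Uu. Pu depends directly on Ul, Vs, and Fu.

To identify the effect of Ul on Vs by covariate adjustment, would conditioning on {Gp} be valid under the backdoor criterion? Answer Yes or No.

Backdoor paths from Ul to Vs (paths whose first edge points into Ul):
  P1: Ul <- Uu -> Vs
Condition 1 (no descendant of Ul in the set): FAILS — Gp is a descendant of Ul.
Condition 2 (every backdoor path blocked by {Gp}):
  P1: open — no interior node is in the conditioning set.
{Gp} does not satisfy the backdoor criterion.

No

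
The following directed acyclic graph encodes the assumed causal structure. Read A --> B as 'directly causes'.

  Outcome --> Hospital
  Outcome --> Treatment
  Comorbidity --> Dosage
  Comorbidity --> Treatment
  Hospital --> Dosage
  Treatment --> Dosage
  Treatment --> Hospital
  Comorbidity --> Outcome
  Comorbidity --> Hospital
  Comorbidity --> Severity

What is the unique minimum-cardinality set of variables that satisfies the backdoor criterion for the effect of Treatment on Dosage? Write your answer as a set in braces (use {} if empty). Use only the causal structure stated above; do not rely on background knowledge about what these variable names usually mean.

Variables eligible for adjustment (non-descendants of Treatment, excluding Treatment and Dosage): {Comorbidity, Outcome, Severity}.
Backdoor paths from Treatment to Dosage:
  P1: Treatment <- Comorbidity -> Outcome -> Hospital -> Dosage
  P2: Treatment <- Comorbidity -> Hospital -> Dosage
  P3: Treatment <- Comorbidity -> Dosage
  P4: Treatment <- Outcome <- Comorbidity -> Hospital -> Dosage
  P5: Treatment <- Outcome <- Comorbidity -> Dosage
  P6: Treatment <- Outcome -> Hospital <- Comorbidity -> Dosage
  P7: Treatment <- Outcome -> Hospital -> Dosage
The empty set is not sufficient: P1 (Treatment <- Comorbidity -> Outcome -> Hospital -> Dosage) has no collider blocking it and no conditioned non-collider, so it is open.
Try {Comorbidity, Outcome}:
  P1: blocked at fork node Comorbidity ∈ conditioning set.
  P2: blocked at fork node Comorbidity ∈ conditioning set.
  P3: blocked at fork node Comorbidity ∈ conditioning set.
  P4: blocked at chain node Outcome ∈ conditioning set.
  P5: blocked at chain node Outcome ∈ conditioning set.
  P6: blocked at fork node Outcome ∈ conditioning set.
  P7: blocked at fork node Outcome ∈ conditioning set.
{Comorbidity, Outcome} contains no descendant of Treatment and blocks every backdoor path.
Every element of {Comorbidity, Outcome} is needed (dropping Comorbidity leaves P2 open; dropping Outcome leaves P7 open), so no proper subset is valid.
Among all size-2 subsets of the eligible variables, only {Comorbidity, Outcome} blocks every backdoor path, so it is the unique smallest valid adjustment set.

{Comorbidity, Outcome}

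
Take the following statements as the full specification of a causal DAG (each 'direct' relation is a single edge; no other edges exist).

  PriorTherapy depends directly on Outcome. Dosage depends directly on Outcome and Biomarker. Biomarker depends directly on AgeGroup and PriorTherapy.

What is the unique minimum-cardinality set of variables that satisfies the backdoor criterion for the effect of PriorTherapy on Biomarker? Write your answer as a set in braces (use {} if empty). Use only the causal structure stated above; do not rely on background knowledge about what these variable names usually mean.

{}

Variables eligible for adjustment (non-descendants of PriorTherapy, excluding PriorTherapy and Biomarker): {AgeGroup, Outcome}.
Backdoor paths from PriorTherapy to Biomarker:
  P1: PriorTherapy <- Outcome -> Dosage <- Biomarker
Each backdoor path contains an unconditioned collider, so every path is already blocked with the empty conditioning set:
  P1: blocked at collider Dosage (neither it nor any descendant is in the conditioning set).
The empty set is therefore the unique smallest valid set.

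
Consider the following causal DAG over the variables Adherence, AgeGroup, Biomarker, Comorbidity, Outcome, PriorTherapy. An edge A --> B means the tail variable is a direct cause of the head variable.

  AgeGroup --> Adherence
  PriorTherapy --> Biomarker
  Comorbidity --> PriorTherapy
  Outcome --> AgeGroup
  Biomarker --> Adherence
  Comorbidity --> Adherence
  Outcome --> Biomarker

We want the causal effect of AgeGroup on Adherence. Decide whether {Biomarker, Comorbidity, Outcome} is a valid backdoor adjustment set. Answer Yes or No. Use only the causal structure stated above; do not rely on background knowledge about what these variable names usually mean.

Yes

Backdoor paths from AgeGroup to Adherence (paths whose first edge points into AgeGroup):
  P1: AgeGroup <- Outcome -> Biomarker <- PriorTherapy <- Comorbidity -> Adherence
  P2: AgeGroup <- Outcome -> Biomarker -> Adherence
Condition 1 (no descendant of AgeGroup in the set): holds — descendants of AgeGroup are {Adherence}; none are in {Biomarker, Comorbidity, Outcome}.
Condition 2 (every backdoor path blocked by {Biomarker, Comorbidity, Outcome}):
  P1: blocked at fork node Outcome ∈ conditioning set.
  P2: blocked at fork node Outcome ∈ conditioning set.
{Biomarker, Comorbidity, Outcome} satisfies the backdoor criterion.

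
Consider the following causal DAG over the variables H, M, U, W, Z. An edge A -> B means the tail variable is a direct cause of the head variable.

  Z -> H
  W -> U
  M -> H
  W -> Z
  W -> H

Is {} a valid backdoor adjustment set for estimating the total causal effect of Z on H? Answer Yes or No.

Backdoor paths from Z to H (paths whose first edge points into Z):
  P1: Z <- W -> H
Condition 1 (no descendant of Z in the set): holds — descendants of Z are {H}; none are in {}.
Condition 2 (every backdoor path blocked by {}):
  P1: open — no interior node is in the conditioning set.
{} does not satisfy the backdoor criterion.

No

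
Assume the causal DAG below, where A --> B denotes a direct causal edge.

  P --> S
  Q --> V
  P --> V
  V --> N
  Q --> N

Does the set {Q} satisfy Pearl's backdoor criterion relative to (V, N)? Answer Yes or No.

Backdoor paths from V to N (paths whose first edge points into V):
  P1: V <- Q -> N
Condition 1 (no descendant of V in the set): holds — descendants of V are {N}; none are in {Q}.
Condition 2 (every backdoor path blocked by {Q}):
  P1: blocked at fork node Q ∈ conditioning set.
{Q} satisfies the backdoor criterion.

Yes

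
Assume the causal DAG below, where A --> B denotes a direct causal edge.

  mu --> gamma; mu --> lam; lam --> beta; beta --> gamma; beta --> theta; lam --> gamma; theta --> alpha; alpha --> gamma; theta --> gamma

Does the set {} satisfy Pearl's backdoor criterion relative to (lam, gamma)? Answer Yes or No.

No

Backdoor paths from lam to gamma (paths whose first edge points into lam):
  P1: lam <- mu -> gamma
Condition 1 (no descendant of lam in the set): holds — descendants of lam are {alpha, beta, gamma, theta}; none are in {}.
Condition 2 (every backdoor path blocked by {}):
  P1: open — no interior node is in the conditioning set.
{} does not satisfy the backdoor criterion.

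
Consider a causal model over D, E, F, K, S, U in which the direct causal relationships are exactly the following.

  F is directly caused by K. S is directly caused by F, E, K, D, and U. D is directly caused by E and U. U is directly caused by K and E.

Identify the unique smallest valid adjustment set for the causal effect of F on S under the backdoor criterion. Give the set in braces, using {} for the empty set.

Variables eligible for adjustment (non-descendants of F, excluding F and S): {D, E, K, U}.
Backdoor paths from F to S:
  P1: F <- K -> U <- E -> D -> S
  P2: F <- K -> U <- E -> S
  P3: F <- K -> U -> D <- E -> S
  P4: F <- K -> U -> D -> S
  P5: F <- K -> U -> S
  P6: F <- K -> S
The empty set is not sufficient: P4 (F <- K -> U -> D -> S) has no collider blocking it and no conditioned non-collider, so it is open.
Try {K}:
  P1: blocked at fork node K ∈ conditioning set.
  P2: blocked at fork node K ∈ conditioning set.
  P3: blocked at fork node K ∈ conditioning set.
  P4: blocked at fork node K ∈ conditioning set.
  P5: blocked at fork node K ∈ conditioning set.
  P6: blocked at fork node K ∈ conditioning set.
{K} contains no descendant of F and blocks every backdoor path.
No other singleton works — e.g. {E} leaves P4 open — so {K} is the unique smallest valid adjustment set.

{K}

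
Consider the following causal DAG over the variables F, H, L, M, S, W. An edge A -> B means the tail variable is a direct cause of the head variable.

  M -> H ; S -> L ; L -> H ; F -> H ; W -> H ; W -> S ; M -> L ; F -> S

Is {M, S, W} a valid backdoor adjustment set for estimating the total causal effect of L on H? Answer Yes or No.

Backdoor paths from L to H (paths whose first edge points into L):
  P1: L <- M -> H
  P2: L <- S <- F -> H
  P3: L <- S <- W -> H
Condition 1 (no descendant of L in the set): holds — descendants of L are {H}; none are in {M, S, W}.
Condition 2 (every backdoor path blocked by {M, S, W}):
  P1: blocked at fork node M ∈ conditioning set.
  P2: blocked at chain node S ∈ conditioning set.
  P3: blocked at chain node S ∈ conditioning set.
{M, S, W} satisfies the backdoor criterion.

Yes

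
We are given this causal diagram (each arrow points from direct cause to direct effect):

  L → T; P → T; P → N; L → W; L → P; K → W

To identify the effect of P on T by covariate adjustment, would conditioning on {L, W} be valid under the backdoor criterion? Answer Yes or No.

Yes

Backdoor paths from P to T (paths whose first edge points into P):
  P1: P <- L -> T
Condition 1 (no descendant of P in the set): holds — descendants of P are {N, T}; none are in {L, W}.
Condition 2 (every backdoor path blocked by {L, W}):
  P1: blocked at fork node L ∈ conditioning set.
{L, W} satisfies the backdoor criterion.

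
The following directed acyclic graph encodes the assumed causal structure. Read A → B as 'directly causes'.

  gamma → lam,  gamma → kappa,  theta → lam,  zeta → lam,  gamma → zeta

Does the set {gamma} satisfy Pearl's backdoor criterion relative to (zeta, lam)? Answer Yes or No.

Backdoor paths from zeta to lam (paths whose first edge points into zeta):
  P1: zeta <- gamma -> lam
Condition 1 (no descendant of zeta in the set): holds — descendants of zeta are {lam}; none are in {gamma}.
Condition 2 (every backdoor path blocked by {gamma}):
  P1: blocked at fork node gamma ∈ conditioning set.
{gamma} satisfies the backdoor criterion.

Yes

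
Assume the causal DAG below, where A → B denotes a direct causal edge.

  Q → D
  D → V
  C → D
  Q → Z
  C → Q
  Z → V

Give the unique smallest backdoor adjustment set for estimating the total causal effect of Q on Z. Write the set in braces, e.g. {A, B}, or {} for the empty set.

{}

Variables eligible for adjustment (non-descendants of Q, excluding Q and Z): {C}.
Backdoor paths from Q to Z:
  P1: Q <- C -> D -> V <- Z
Each backdoor path contains an unconditioned collider, so every path is already blocked with the empty conditioning set:
  P1: blocked at collider V (neither it nor any descendant is in the conditioning set).
The empty set is therefore the unique smallest valid set.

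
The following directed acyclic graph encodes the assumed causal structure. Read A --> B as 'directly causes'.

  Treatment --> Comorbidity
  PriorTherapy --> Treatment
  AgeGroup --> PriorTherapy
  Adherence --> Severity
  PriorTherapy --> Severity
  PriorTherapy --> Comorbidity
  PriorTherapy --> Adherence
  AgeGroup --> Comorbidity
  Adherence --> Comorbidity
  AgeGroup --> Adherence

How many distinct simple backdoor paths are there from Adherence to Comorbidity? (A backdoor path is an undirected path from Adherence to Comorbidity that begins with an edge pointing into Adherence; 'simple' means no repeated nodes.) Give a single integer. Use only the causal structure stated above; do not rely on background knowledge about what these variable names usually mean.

6

A backdoor path from Adherence to Comorbidity is any simple undirected path whose first edge points into Adherence (i.e. leaves Adherence via a parent).
Parents of Adherence: {AgeGroup, PriorTherapy}.
Enumerating:
  P1: Adherence <- AgeGroup -> PriorTherapy -> Treatment -> Comorbidity
  P2: Adherence <- AgeGroup -> PriorTherapy -> Comorbidity
  P3: Adherence <- AgeGroup -> Comorbidity
  P4: Adherence <- PriorTherapy <- AgeGroup -> Comorbidity
  P5: Adherence <- PriorTherapy -> Treatment -> Comorbidity
  P6: Adherence <- PriorTherapy -> Comorbidity
That exhausts the simple backdoor paths. Count: 6.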